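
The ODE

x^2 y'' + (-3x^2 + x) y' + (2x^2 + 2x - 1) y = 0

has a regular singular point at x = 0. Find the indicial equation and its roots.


Divide by x^2 to reach normal form y'' + P_1(x) y' + P_2(x) y = 0 with P_1(x) = -3 + 1/x and P_2(x) = 2 + 2/x - 1/x^2.
x = 0 is a singular point because the y'-coefficient -3 + 1/x has a pole at x = 0 and the y-coefficient 2 + 2/x - 1/x^2 has a pole at x = 0.
It is a regular singular point because x P_1(x) = p(x) = 1 - 3x and x^2 P_2(x) = q(x) = 2x^2 + 2x - 1 are polynomials, hence analytic at x = 0.
p(0) = 1,  q(0) = -1.
Indicial equation: r(r-1) + p(0) r + q(0) = 0, i.e. r^2 + (p(0) - 1) r + q(0) = 0, i.e. r^2 - 1 = 0.
Discriminant: (0)^2 - 4(-1) = 4, so r = (0 ± 2)/2.
Solving: r_1 = 1, r_2 = -1.

indicial: r^2 - 1 = 0; roots r_1 = 1, r_2 = -1


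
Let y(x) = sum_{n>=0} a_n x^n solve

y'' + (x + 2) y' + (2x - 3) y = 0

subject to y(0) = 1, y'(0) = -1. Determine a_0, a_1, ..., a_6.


Ansatz: y(x) = sum_{n>=0} a_n x^n, so y'(x) = sum_{n>=1} n a_n x^(n-1) and y''(x) = sum_{n>=2} n(n-1) a_n x^(n-2).
Substitute into P(x) y'' + Q(x) y' + R(x) y = 0 with P(x) = 1, Q(x) = x + 2, R(x) = 2x - 3, and match powers of x.
Initial conditions: a_0 = 1, a_1 = -1.
Setting the coefficient of each power of x to zero and solving order by order (substituting the coefficients already found):
  x^0: 2 a_2 + 2 a_1 - 3 a_0 = 0  ->  2 a_2 = -2 a_1 + 3 a_0 = 5  ->  a_2 = 5/2
  x^1: 6 a_3 + 4 a_2 - 2 a_1 + 2 a_0 = 0  ->  6 a_3 = -4 a_2 + 2 a_1 - 2 a_0 = -14  ->  a_3 = -7/3
  x^2: 12 a_4 + 6 a_3 - a_2 + 2 a_1 = 0  ->  12 a_4 = -6 a_3 + a_2 - 2 a_1 = 37/2  ->  a_4 = 37/24
  x^3: 20 a_5 + 8 a_4 + 2 a_2 = 0  ->  20 a_5 = -8 a_4 - 2 a_2 = -52/3  ->  a_5 = -13/15
  x^4: 30 a_6 + 10 a_5 + a_4 + 2 a_3 = 0  ->  30 a_6 = -10 a_5 - a_4 - 2 a_3 = 283/24  ->  a_6 = 283/720
Truncated series: y(x) = 1 - x + (5/2) x^2 - (7/3) x^3 + (37/24) x^4 - (13/15) x^5 + (283/720) x^6 + O(x^7).

a_0 = 1; a_1 = -1; a_2 = 5/2; a_3 = -7/3; a_4 = 37/24; a_5 = -13/15; a_6 = 283/720


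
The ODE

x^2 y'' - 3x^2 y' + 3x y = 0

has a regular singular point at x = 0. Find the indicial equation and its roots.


Divide by x^2 to reach normal form y'' + P_1(x) y' + P_2(x) y = 0 with P_1(x) = -3 and P_2(x) = 3/x.
x = 0 is a singular point because the y-coefficient 3/x has a pole at x = 0.
It is a regular singular point because x P_1(x) = p(x) = -3x and x^2 P_2(x) = q(x) = 3x are polynomials, hence analytic at x = 0.
p(0) = 0,  q(0) = 0.
Indicial equation: r(r-1) + p(0) r + q(0) = 0, i.e. r^2 + (p(0) - 1) r + q(0) = 0, i.e. r^2 - 1 r = 0.
Discriminant: (-1)^2 - 4(0) = 1, so r = (1 ± 1)/2.
Solving: r_1 = 1, r_2 = 0.

indicial: r^2 - 1 r = 0; roots r_1 = 1, r_2 = 0


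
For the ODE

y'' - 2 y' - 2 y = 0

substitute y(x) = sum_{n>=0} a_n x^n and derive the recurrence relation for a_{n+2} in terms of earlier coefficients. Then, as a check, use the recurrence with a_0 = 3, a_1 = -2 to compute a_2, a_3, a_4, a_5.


Substitute y = sum_n a_n x^n.
y''(x) has coefficient (n+2)(n+1) a_{n+2} at x^n;
-2 y'(x) has coefficient -2 (n+1) a_{n+1} at x^n;
-2 y(x) has coefficient -2 a_n at x^n.
Matching x^n: (n+2)(n+1) a_{n+2} - 2 (n+1) a_{n+1} - 2 a_n = 0.
Thus a_{n+2} = [2 (n+1) a_{n+1} + 2 a_n] / ((n+1)(n+2)).

Check with a_0 = 3, a_1 = -2 (apply the recurrence for n = 0, 1, 2, 3): a_0 = 3, a_1 = -2, a_2 = 1, a_3 = 0, a_4 = 1/6, a_5 = 1/15.

a_(n+2) = [2 (n+1) a_(n+1) + 2 a_n] / ((n+1)(n+2)); check: a_0 = 3, a_1 = -2, a_2 = 1, a_3 = 0, a_4 = 1/6, a_5 = 1/15


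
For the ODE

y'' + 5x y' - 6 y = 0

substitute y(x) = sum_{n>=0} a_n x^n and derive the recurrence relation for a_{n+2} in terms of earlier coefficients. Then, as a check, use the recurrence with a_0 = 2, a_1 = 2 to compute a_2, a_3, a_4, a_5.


Substitute y = sum_n a_n x^n.
y''(x) has coefficient (n+2)(n+1) a_{n+2} at x^n;
5 x y'(x) has coefficient 5 n a_n at x^n (shift);
-6 y(x) has coefficient -6 a_n at x^n.
Matching x^n: (n+2)(n+1) a_{n+2} + (5n - 6) a_n = 0.
Thus a_{n+2} = (-5n + 6) / ((n+1)(n+2)) * a_n.

Check with a_0 = 2, a_1 = 2 (apply the recurrence for n = 0, 1, 2, 3): a_0 = 2, a_1 = 2, a_2 = 6, a_3 = 1/3, a_4 = -2, a_5 = -3/20.

a_(n+2) = (-5n + 6) / ((n+1)(n+2)) * a_n; check: a_0 = 2, a_1 = 2, a_2 = 6, a_3 = 1/3, a_4 = -2, a_5 = -3/20


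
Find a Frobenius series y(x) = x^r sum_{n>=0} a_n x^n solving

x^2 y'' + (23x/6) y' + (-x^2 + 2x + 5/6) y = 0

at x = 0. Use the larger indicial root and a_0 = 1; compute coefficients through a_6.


Write in Frobenius form y'' + (p(x)/x) y' + (q(x)/x^2) y = 0:
  p(x) = 23/6,  q(x) = -x^2 + 2x + 5/6.
Indicial equation: r(r-1) + (23/6) r + (5/6) = 0 -> roots r_1 = -1/3, r_2 = -5/2.
Take r = r_1 = -1/3. Let y(x) = x^r sum_{n>=0} a_n x^n with a_0 = 1.
Substitute y = x^r sum a_n x^n and match x^{r+n}. The recurrence is
  D(n) a_n + 2 a_{n-1} - 1 a_{n-2} = 0,  where D(n) = (r+n)(r+n-1) + (23/6)(r+n) + (5/6).
  a_n = [-2 a_{n-1} + 1 a_{n-2}] / D(n).
Since the indicial polynomial factors as (r - r_1)(r - r_2), D(n) = (r_1 + n - r_1)(r_1 + n - r_2) = n(n + 13/6).
Evaluating step by step (a_0 = 1):
  n = 1: D(1) = 1(1 + 13/6) = 19/6; numerator = -2(1) = -2; a_1 = (-2)/(19/6) = -12/19
  n = 2: D(2) = 2(2 + 13/6) = 25/3; numerator = -2(-12/19) + 1(1) = 43/19; a_2 = (43/19)/(25/3) = 129/475
  n = 3: D(3) = 3(3 + 13/6) = 31/2; numerator = -2(129/475) + 1(-12/19) = -558/475; a_3 = (-558/475)/(31/2) = -36/475
  n = 4: D(4) = 4(4 + 13/6) = 74/3; numerator = -2(-36/475) + 1(129/475) = 201/475; a_4 = (201/475)/(74/3) = 603/35150
  n = 5: D(5) = 5(5 + 13/6) = 215/6; numerator = -2(603/35150) + 1(-36/475) = -387/3515; a_5 = (-387/3515)/(215/6) = -54/17575
  n = 6: D(6) = 6(6 + 13/6) = 49; numerator = -2(-54/17575) + 1(603/35150) = 819/35150; a_6 = (819/35150)/(49) = 117/246050

r = -1/3; a_0 = 1; a_1 = -12/19; a_2 = 129/475; a_3 = -36/475; a_4 = 603/35150; a_5 = -54/17575; a_6 = 117/246050


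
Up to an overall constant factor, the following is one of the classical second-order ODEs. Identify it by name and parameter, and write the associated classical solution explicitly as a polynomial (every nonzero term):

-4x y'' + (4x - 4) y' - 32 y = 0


All three coefficients share the factor -4; dividing through by -4 gives  x y'' + (1 - x) y' + 8 y = 0.
This matches the Laguerre equation x y'' + (1 - x) y' + n y = 0 with n = 8; the polynomial solution is L_8(x).
With y = sum_k a_k x^k, matching x^k gives (k+1)k a_{k+1} + (k+1) a_{k+1} - k a_k + n a_k = 0, i.e. (k+1)^2 a_{k+1} = (k - n) a_k = (k - 8) a_k. The right side vanishes at k = 8, so the series terminates at degree 8.
Standard normalization L_n(0) = 1 gives a_0 = 1. Work upward with a_{k+1} = (k - 8) a_k / (k+1)^2:
  a_1 = (0 - 8)(1) / 1^2 = -8/1 = -8
  a_2 = (1 - 8)(-8) / 2^2 = 56/4 = 14
  a_3 = (2 - 8)(14) / 3^2 = -84/9 = -28/3
  a_4 = (3 - 8)(-28/3) / 4^2 = (140/3)/16 = 35/12
  a_5 = (4 - 8)(35/12) / 5^2 = (-35/3)/25 = -7/15
  a_6 = (5 - 8)(-7/15) / 6^2 = (7/5)/36 = 7/180
  a_7 = (6 - 8)(7/180) / 7^2 = (-7/90)/49 = -1/630
  a_8 = (7 - 8)(-1/630) / 8^2 = (1/630)/64 = 1/40320
Hence L_8(x) = x^8/40320 - x^7/630 + 7 x^6/180 - 7 x^5/15 + 35 x^4/12 - 28 x^3/3 + 14 x^2 - 8 x + 1.

L_8(x); series = x^8/40320 - x^7/630 + 7 x^6/180 - 7 x^5/15 + 35 x^4/12 - 28 x^3/3 + 14 x^2 - 8 x + 1


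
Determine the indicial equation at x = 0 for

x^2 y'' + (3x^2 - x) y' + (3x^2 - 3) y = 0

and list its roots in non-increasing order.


Divide by x^2 to reach normal form y'' + P_1(x) y' + P_2(x) y = 0 with P_1(x) = 3 - 1/x and P_2(x) = 3 - 3/x^2.
x = 0 is a singular point because the y'-coefficient 3 - 1/x has a pole at x = 0 and the y-coefficient 3 - 3/x^2 has a pole at x = 0.
It is a regular singular point because x P_1(x) = p(x) = 3x - 1 and x^2 P_2(x) = q(x) = 3x^2 - 3 are polynomials, hence analytic at x = 0.
p(0) = -1,  q(0) = -3.
Indicial equation: r(r-1) + p(0) r + q(0) = 0, i.e. r^2 + (p(0) - 1) r + q(0) = 0, i.e. r^2 - 2 r - 3 = 0.
Discriminant: (-2)^2 - 4(-3) = 16, so r = (2 ± 4)/2.
Solving: r_1 = 3, r_2 = -1.

indicial: r^2 - 2 r - 3 = 0; roots r_1 = 3, r_2 = -1


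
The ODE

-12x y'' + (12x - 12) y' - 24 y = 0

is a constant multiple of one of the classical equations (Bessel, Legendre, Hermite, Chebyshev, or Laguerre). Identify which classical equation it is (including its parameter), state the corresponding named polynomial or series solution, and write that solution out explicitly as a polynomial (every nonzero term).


All three coefficients share the factor -12; dividing through by -12 gives  x y'' + (1 - x) y' + 2 y = 0.
This matches the Laguerre equation x y'' + (1 - x) y' + n y = 0 with n = 2; the polynomial solution is L_2(x).
With y = sum_k a_k x^k, matching x^k gives (k+1)k a_{k+1} + (k+1) a_{k+1} - k a_k + n a_k = 0, i.e. (k+1)^2 a_{k+1} = (k - n) a_k = (k - 2) a_k. The right side vanishes at k = 2, so the series terminates at degree 2.
Standard normalization L_n(0) = 1 gives a_0 = 1. Work upward with a_{k+1} = (k - 2) a_k / (k+1)^2:
  a_1 = (0 - 2)(1) / 1^2 = -2/1 = -2
  a_2 = (1 - 2)(-2) / 2^2 = 2/4 = 1/2
Hence L_2(x) = x^2/2 - 2 x + 1.

L_2(x); series = x^2/2 - 2 x + 1


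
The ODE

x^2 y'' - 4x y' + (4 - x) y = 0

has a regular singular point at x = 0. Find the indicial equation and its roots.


Divide by x^2 to reach normal form y'' + P_1(x) y' + P_2(x) y = 0 with P_1(x) = -4/x and P_2(x) = -1/x + 4/x^2.
x = 0 is a singular point because the y'-coefficient -4/x has a pole at x = 0 and the y-coefficient -1/x + 4/x^2 has a pole at x = 0.
It is a regular singular point because x P_1(x) = p(x) = -4 and x^2 P_2(x) = q(x) = 4 - x are polynomials, hence analytic at x = 0.
p(0) = -4,  q(0) = 4.
Indicial equation: r(r-1) + p(0) r + q(0) = 0, i.e. r^2 + (p(0) - 1) r + q(0) = 0, i.e. r^2 - 5 r + 4 = 0.
Discriminant: (-5)^2 - 4(4) = 9, so r = (5 ± 3)/2.
Solving: r_1 = 4, r_2 = 1.

indicial: r^2 - 5 r + 4 = 0; roots r_1 = 4, r_2 = 1


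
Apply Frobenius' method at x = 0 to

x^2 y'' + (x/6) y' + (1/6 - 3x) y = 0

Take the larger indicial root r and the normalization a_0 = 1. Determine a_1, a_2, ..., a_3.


Write in Frobenius form y'' + (p(x)/x) y' + (q(x)/x^2) y = 0:
  p(x) = 1/6,  q(x) = 1/6 - 3x.
Indicial equation: r(r-1) + (1/6) r + (1/6) = 0 -> roots r_1 = 1/2, r_2 = 1/3.
Take r = r_1 = 1/2. Let y(x) = x^r sum_{n>=0} a_n x^n with a_0 = 1.
Substitute y = x^r sum a_n x^n and match x^{r+n}. The recurrence is
  D(n) a_n - 3 a_{n-1} = 0,  where D(n) = (r+n)(r+n-1) + (1/6)(r+n) + (1/6).
  a_n = 3 / D(n) * a_{n-1}.
Since the indicial polynomial factors as (r - r_1)(r - r_2), D(n) = (r_1 + n - r_1)(r_1 + n - r_2) = n(n + 1/6).
Evaluating step by step (a_0 = 1):
  n = 1: D(1) = 1(1 + 1/6) = 7/6; numerator = 3(1) = 3; a_1 = (3)/(7/6) = 18/7
  n = 2: D(2) = 2(2 + 1/6) = 13/3; numerator = 3(18/7) = 54/7; a_2 = (54/7)/(13/3) = 162/91
  n = 3: D(3) = 3(3 + 1/6) = 19/2; numerator = 3(162/91) = 486/91; a_3 = (486/91)/(19/2) = 972/1729

r = 1/2; a_0 = 1; a_1 = 18/7; a_2 = 162/91; a_3 = 972/1729


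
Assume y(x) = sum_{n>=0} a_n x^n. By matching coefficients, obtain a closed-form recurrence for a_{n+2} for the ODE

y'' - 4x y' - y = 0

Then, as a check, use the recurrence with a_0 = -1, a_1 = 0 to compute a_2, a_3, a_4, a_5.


Substitute y = sum_n a_n x^n.
y''(x) has coefficient (n+2)(n+1) a_{n+2} at x^n;
-4 x y'(x) has coefficient -4 n a_n at x^n (shift);
-y(x) has coefficient -1 a_n at x^n.
Matching x^n: (n+2)(n+1) a_{n+2} + (-4n - 1) a_n = 0.
Thus a_{n+2} = (4n + 1) / ((n+1)(n+2)) * a_n.

Check with a_0 = -1, a_1 = 0 (apply the recurrence for n = 0, 1, 2, 3): a_0 = -1, a_1 = 0, a_2 = -1/2, a_3 = 0, a_4 = -3/8, a_5 = 0.

a_(n+2) = (4n + 1) / ((n+1)(n+2)) * a_n; check: a_0 = -1, a_1 = 0, a_2 = -1/2, a_3 = 0, a_4 = -3/8, a_5 = 0


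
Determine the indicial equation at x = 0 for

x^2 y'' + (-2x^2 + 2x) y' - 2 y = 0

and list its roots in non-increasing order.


Divide by x^2 to reach normal form y'' + P_1(x) y' + P_2(x) y = 0 with P_1(x) = -2 + 2/x and P_2(x) = -2/x^2.
x = 0 is a singular point because the y'-coefficient -2 + 2/x has a pole at x = 0 and the y-coefficient -2/x^2 has a pole at x = 0.
It is a regular singular point because x P_1(x) = p(x) = 2 - 2x and x^2 P_2(x) = q(x) = -2 are polynomials, hence analytic at x = 0.
p(0) = 2,  q(0) = -2.
Indicial equation: r(r-1) + p(0) r + q(0) = 0, i.e. r^2 + (p(0) - 1) r + q(0) = 0, i.e. r^2 + 1 r - 2 = 0.
Discriminant: (1)^2 - 4(-2) = 9, so r = (-1 ± 3)/2.
Solving: r_1 = 1, r_2 = -2.

indicial: r^2 + 1 r - 2 = 0; roots r_1 = 1, r_2 = -2


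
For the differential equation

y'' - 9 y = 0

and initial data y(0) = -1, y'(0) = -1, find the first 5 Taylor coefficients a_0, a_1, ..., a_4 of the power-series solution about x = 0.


Ansatz: y(x) = sum_{n>=0} a_n x^n, so y'(x) = sum_{n>=1} n a_n x^(n-1) and y''(x) = sum_{n>=2} n(n-1) a_n x^(n-2).
Substitute into P(x) y'' + Q(x) y' + R(x) y = 0 with P(x) = 1, Q(x) = 0, R(x) = -9, and match powers of x.
Initial conditions: a_0 = -1, a_1 = -1.
Setting the coefficient of each power of x to zero and solving order by order (substituting the coefficients already found):
  x^0: 2 a_2 - 9 a_0 = 0  ->  2 a_2 = 9 a_0 = -9  ->  a_2 = -9/2
  x^1: 6 a_3 - 9 a_1 = 0  ->  6 a_3 = 9 a_1 = -9  ->  a_3 = -3/2
  x^2: 12 a_4 - 9 a_2 = 0  ->  12 a_4 = 9 a_2 = -81/2  ->  a_4 = -27/8
Truncated series: y(x) = -1 - x - (9/2) x^2 - (3/2) x^3 - (27/8) x^4 + O(x^5).

a_0 = -1; a_1 = -1; a_2 = -9/2; a_3 = -3/2; a_4 = -27/8


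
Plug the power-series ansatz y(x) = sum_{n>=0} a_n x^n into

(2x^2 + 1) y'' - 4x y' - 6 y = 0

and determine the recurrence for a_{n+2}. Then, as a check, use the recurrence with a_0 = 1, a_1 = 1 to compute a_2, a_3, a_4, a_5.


Substitute y = sum_n a_n x^n.
(1 + 2 x^2) y'' contributes (n+2)(n+1) a_{n+2} + 2 n(n-1) a_n at x^n.
-4 x y'(x) contributes -4 n a_n at x^n.
-6 y(x) contributes -6 a_n at x^n.
Matching x^n: (n+2)(n+1) a_{n+2} + (2 n(n-1) - 4 n - 6) a_n = 0.
Thus a_{n+2} = (-2 n(n-1) + 4 n + 6) / ((n+1)(n+2)) * a_n.

Check with a_0 = 1, a_1 = 1 (apply the recurrence for n = 0, 1, 2, 3): a_0 = 1, a_1 = 1, a_2 = 3, a_3 = 5/3, a_4 = 5/2, a_5 = 1/2.

a_(n+2) = (-2 n(n-1) + 4 n + 6) / ((n+1)(n+2)) * a_n; check: a_0 = 1, a_1 = 1, a_2 = 3, a_3 = 5/3, a_4 = 5/2, a_5 = 1/2


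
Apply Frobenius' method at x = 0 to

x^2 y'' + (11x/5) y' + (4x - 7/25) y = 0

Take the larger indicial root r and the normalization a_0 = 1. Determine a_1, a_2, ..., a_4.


Write in Frobenius form y'' + (p(x)/x) y' + (q(x)/x^2) y = 0:
  p(x) = 11/5,  q(x) = 4x - 7/25.
Indicial equation: r(r-1) + (11/5) r + (-7/25) = 0 -> roots r_1 = 1/5, r_2 = -7/5.
Take r = r_1 = 1/5. Let y(x) = x^r sum_{n>=0} a_n x^n with a_0 = 1.
Substitute y = x^r sum a_n x^n and match x^{r+n}. The recurrence is
  D(n) a_n + 4 a_{n-1} = 0,  where D(n) = (r+n)(r+n-1) + (11/5)(r+n) + (-7/25).
  a_n = -4 / D(n) * a_{n-1}.
Since the indicial polynomial factors as (r - r_1)(r - r_2), D(n) = (r_1 + n - r_1)(r_1 + n - r_2) = n(n + 8/5).
Evaluating step by step (a_0 = 1):
  n = 1: D(1) = 1(1 + 8/5) = 13/5; numerator = -4(1) = -4; a_1 = (-4)/(13/5) = -20/13
  n = 2: D(2) = 2(2 + 8/5) = 36/5; numerator = -4(-20/13) = 80/13; a_2 = (80/13)/(36/5) = 100/117
  n = 3: D(3) = 3(3 + 8/5) = 69/5; numerator = -4(100/117) = -400/117; a_3 = (-400/117)/(69/5) = -2000/8073
  n = 4: D(4) = 4(4 + 8/5) = 112/5; numerator = -4(-2000/8073) = 8000/8073; a_4 = (8000/8073)/(112/5) = 2500/56511

r = 1/5; a_0 = 1; a_1 = -20/13; a_2 = 100/117; a_3 = -2000/8073; a_4 = 2500/56511


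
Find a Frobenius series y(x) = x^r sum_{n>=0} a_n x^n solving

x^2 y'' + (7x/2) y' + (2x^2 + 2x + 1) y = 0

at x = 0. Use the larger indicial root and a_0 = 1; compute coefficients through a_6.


Write in Frobenius form y'' + (p(x)/x) y' + (q(x)/x^2) y = 0:
  p(x) = 7/2,  q(x) = 2x^2 + 2x + 1.
Indicial equation: r(r-1) + (7/2) r + (1) = 0 -> roots r_1 = -1/2, r_2 = -2.
Take r = r_1 = -1/2. Let y(x) = x^r sum_{n>=0} a_n x^n with a_0 = 1.
Substitute y = x^r sum a_n x^n and match x^{r+n}. The recurrence is
  D(n) a_n + 2 a_{n-1} + 2 a_{n-2} = 0,  where D(n) = (r+n)(r+n-1) + (7/2)(r+n) + (1).
  a_n = [-2 a_{n-1} - 2 a_{n-2}] / D(n).
Since the indicial polynomial factors as (r - r_1)(r - r_2), D(n) = (r_1 + n - r_1)(r_1 + n - r_2) = n(n + 3/2).
Evaluating step by step (a_0 = 1):
  n = 1: D(1) = 1(1 + 3/2) = 5/2; numerator = -2(1) = -2; a_1 = (-2)/(5/2) = -4/5
  n = 2: D(2) = 2(2 + 3/2) = 7; numerator = -2(-4/5) - 2(1) = -2/5; a_2 = (-2/5)/(7) = -2/35
  n = 3: D(3) = 3(3 + 3/2) = 27/2; numerator = -2(-2/35) - 2(-4/5) = 12/7; a_3 = (12/7)/(27/2) = 8/63
  n = 4: D(4) = 4(4 + 3/2) = 22; numerator = -2(8/63) - 2(-2/35) = -44/315; a_4 = (-44/315)/(22) = -2/315
  n = 5: D(5) = 5(5 + 3/2) = 65/2; numerator = -2(-2/315) - 2(8/63) = -76/315; a_5 = (-76/315)/(65/2) = -152/20475
  n = 6: D(6) = 6(6 + 3/2) = 45; numerator = -2(-152/20475) - 2(-2/315) = 188/6825; a_6 = (188/6825)/(45) = 188/307125

r = -1/2; a_0 = 1; a_1 = -4/5; a_2 = -2/35; a_3 = 8/63; a_4 = -2/315; a_5 = -152/20475; a_6 = 188/307125


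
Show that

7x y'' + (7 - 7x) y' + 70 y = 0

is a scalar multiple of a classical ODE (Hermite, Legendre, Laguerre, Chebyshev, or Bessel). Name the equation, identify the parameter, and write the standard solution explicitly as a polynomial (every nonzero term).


All three coefficients share the factor 7; dividing through by 7 gives  x y'' + (1 - x) y' + 10 y = 0.
This matches the Laguerre equation x y'' + (1 - x) y' + n y = 0 with n = 10; the polynomial solution is L_10(x).
With y = sum_k a_k x^k, matching x^k gives (k+1)k a_{k+1} + (k+1) a_{k+1} - k a_k + n a_k = 0, i.e. (k+1)^2 a_{k+1} = (k - n) a_k = (k - 10) a_k. The right side vanishes at k = 10, so the series terminates at degree 10.
Standard normalization L_n(0) = 1 gives a_0 = 1. Work upward with a_{k+1} = (k - 10) a_k / (k+1)^2:
  a_1 = (0 - 10)(1) / 1^2 = -10/1 = -10
  a_2 = (1 - 10)(-10) / 2^2 = 90/4 = 45/2
  a_3 = (2 - 10)(45/2) / 3^2 = -180/9 = -20
  a_4 = (3 - 10)(-20) / 4^2 = 140/16 = 35/4
  a_5 = (4 - 10)(35/4) / 5^2 = (-105/2)/25 = -21/10
  a_6 = (5 - 10)(-21/10) / 6^2 = (21/2)/36 = 7/24
  a_7 = (6 - 10)(7/24) / 7^2 = (-7/6)/49 = -1/42
  a_8 = (7 - 10)(-1/42) / 8^2 = (1/14)/64 = 1/896
  a_9 = (8 - 10)(1/896) / 9^2 = (-1/448)/81 = -1/36288
  a_10 = (9 - 10)(-1/36288) / 10^2 = (1/36288)/100 = 1/3628800
Hence L_10(x) = x^10/3628800 - x^9/36288 + x^8/896 - x^7/42 + 7 x^6/24 - 21 x^5/10 + 35 x^4/4 - 20 x^3 + 45 x^2/2 - 10 x + 1.

L_10(x); series = x^10/3628800 - x^9/36288 + x^8/896 - x^7/42 + 7 x^6/24 - 21 x^5/10 + 35 x^4/4 - 20 x^3 + 45 x^2/2 - 10 x + 1


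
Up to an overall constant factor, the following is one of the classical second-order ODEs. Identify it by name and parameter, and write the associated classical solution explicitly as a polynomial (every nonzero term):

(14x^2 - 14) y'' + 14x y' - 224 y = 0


All three coefficients share the factor -14; dividing through by -14 gives  (1 - x^2) y'' - x y' + 16 y = 0.
This matches the Chebyshev equation (1 - x^2) y'' - x y' + n^2 y = 0 (note the -x y' term, not -2x y') with n^2 = 16, so n = 4; the polynomial solution is T_4(x).
With y = sum_k a_k x^k, matching x^k gives (k+2)(k+1) a_{k+2} = (k^2 - n^2) a_k = (k - 4)(k + 4) a_k. The right side vanishes at k = 4, so the series with the parity of 4 terminates at degree 4.
Standard normalization: leading coefficient of T_n is 2^(n-1), so a_4 = 2^3 = 8. Work downward with a_k = (k+1)(k+2) a_{k+2} / ((k - 4)(k + 4)):
  a_2 = (3)(4)(8) / ((2 - 4)(2 + 4)) = 96/(-12) = -8
  a_0 = (1)(2)(-8) / ((0 - 4)(0 + 4)) = -16/(-16) = 1
Hence T_4(x) = 8 x^4 - 8 x^2 + 1.

T_4(x); series = 8 x^4 - 8 x^2 + 1


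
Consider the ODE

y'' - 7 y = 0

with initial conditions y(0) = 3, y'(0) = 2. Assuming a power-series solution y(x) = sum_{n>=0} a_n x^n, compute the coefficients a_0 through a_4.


Ansatz: y(x) = sum_{n>=0} a_n x^n, so y'(x) = sum_{n>=1} n a_n x^(n-1) and y''(x) = sum_{n>=2} n(n-1) a_n x^(n-2).
Substitute into P(x) y'' + Q(x) y' + R(x) y = 0 with P(x) = 1, Q(x) = 0, R(x) = -7, and match powers of x.
Initial conditions: a_0 = 3, a_1 = 2.
Setting the coefficient of each power of x to zero and solving order by order (substituting the coefficients already found):
  x^0: 2 a_2 - 7 a_0 = 0  ->  2 a_2 = 7 a_0 = 21  ->  a_2 = 21/2
  x^1: 6 a_3 - 7 a_1 = 0  ->  6 a_3 = 7 a_1 = 14  ->  a_3 = 7/3
  x^2: 12 a_4 - 7 a_2 = 0  ->  12 a_4 = 7 a_2 = 147/2  ->  a_4 = 49/8
Truncated series: y(x) = 3 + 2 x + (21/2) x^2 + (7/3) x^3 + (49/8) x^4 + O(x^5).

a_0 = 3; a_1 = 2; a_2 = 21/2; a_3 = 7/3; a_4 = 49/8


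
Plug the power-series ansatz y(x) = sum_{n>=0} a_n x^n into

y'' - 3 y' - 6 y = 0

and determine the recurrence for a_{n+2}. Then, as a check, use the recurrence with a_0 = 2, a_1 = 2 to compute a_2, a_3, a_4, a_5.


Substitute y = sum_n a_n x^n.
y''(x) has coefficient (n+2)(n+1) a_{n+2} at x^n;
-3 y'(x) has coefficient -3 (n+1) a_{n+1} at x^n;
-6 y(x) has coefficient -6 a_n at x^n.
Matching x^n: (n+2)(n+1) a_{n+2} - 3 (n+1) a_{n+1} - 6 a_n = 0.
Thus a_{n+2} = [3 (n+1) a_{n+1} + 6 a_n] / ((n+1)(n+2)).

Check with a_0 = 2, a_1 = 2 (apply the recurrence for n = 0, 1, 2, 3): a_0 = 2, a_1 = 2, a_2 = 9, a_3 = 11, a_4 = 51/4, a_5 = 219/20.

a_(n+2) = [3 (n+1) a_(n+1) + 6 a_n] / ((n+1)(n+2)); check: a_0 = 2, a_1 = 2, a_2 = 9, a_3 = 11, a_4 = 51/4, a_5 = 219/20


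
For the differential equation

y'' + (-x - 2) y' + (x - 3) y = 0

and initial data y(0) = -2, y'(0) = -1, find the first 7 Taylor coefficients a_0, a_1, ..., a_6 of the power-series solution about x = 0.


Ansatz: y(x) = sum_{n>=0} a_n x^n, so y'(x) = sum_{n>=1} n a_n x^(n-1) and y''(x) = sum_{n>=2} n(n-1) a_n x^(n-2).
Substitute into P(x) y'' + Q(x) y' + R(x) y = 0 with P(x) = 1, Q(x) = -x - 2, R(x) = x - 3, and match powers of x.
Initial conditions: a_0 = -2, a_1 = -1.
Setting the coefficient of each power of x to zero and solving order by order (substituting the coefficients already found):
  x^0: 2 a_2 - 2 a_1 - 3 a_0 = 0  ->  2 a_2 = 2 a_1 + 3 a_0 = -8  ->  a_2 = -4
  x^1: 6 a_3 - 4 a_2 - 4 a_1 + a_0 = 0  ->  6 a_3 = 4 a_2 + 4 a_1 - a_0 = -18  ->  a_3 = -3
  x^2: 12 a_4 - 6 a_3 - 5 a_2 + a_1 = 0  ->  12 a_4 = 6 a_3 + 5 a_2 - a_1 = -37  ->  a_4 = -37/12
  x^3: 20 a_5 - 8 a_4 - 6 a_3 + a_2 = 0  ->  20 a_5 = 8 a_4 + 6 a_3 - a_2 = -116/3  ->  a_5 = -29/15
  x^4: 30 a_6 - 10 a_5 - 7 a_4 + a_3 = 0  ->  30 a_6 = 10 a_5 + 7 a_4 - a_3 = -455/12  ->  a_6 = -91/72
Truncated series: y(x) = -2 - x - 4 x^2 - 3 x^3 - (37/12) x^4 - (29/15) x^5 - (91/72) x^6 + O(x^7).

a_0 = -2; a_1 = -1; a_2 = -4; a_3 = -3; a_4 = -37/12; a_5 = -29/15; a_6 = -91/72


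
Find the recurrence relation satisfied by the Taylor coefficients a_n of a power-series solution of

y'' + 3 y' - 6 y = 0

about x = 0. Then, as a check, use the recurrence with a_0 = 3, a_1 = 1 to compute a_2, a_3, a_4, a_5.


Substitute y = sum_n a_n x^n.
y''(x) has coefficient (n+2)(n+1) a_{n+2} at x^n;
3 y'(x) has coefficient 3 (n+1) a_{n+1} at x^n;
-6 y(x) has coefficient -6 a_n at x^n.
Matching x^n: (n+2)(n+1) a_{n+2} + 3 (n+1) a_{n+1} - 6 a_n = 0.
Thus a_{n+2} = [-3 (n+1) a_{n+1} + 6 a_n] / ((n+1)(n+2)).

Check with a_0 = 3, a_1 = 1 (apply the recurrence for n = 0, 1, 2, 3): a_0 = 3, a_1 = 1, a_2 = 15/2, a_3 = -13/2, a_4 = 69/8, a_5 = -57/8.

a_(n+2) = [-3 (n+1) a_(n+1) + 6 a_n] / ((n+1)(n+2)); check: a_0 = 3, a_1 = 1, a_2 = 15/2, a_3 = -13/2, a_4 = 69/8, a_5 = -57/8


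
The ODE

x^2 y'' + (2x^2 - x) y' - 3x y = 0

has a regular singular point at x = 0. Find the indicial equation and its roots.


Divide by x^2 to reach normal form y'' + P_1(x) y' + P_2(x) y = 0 with P_1(x) = 2 - 1/x and P_2(x) = -3/x.
x = 0 is a singular point because the y'-coefficient 2 - 1/x has a pole at x = 0 and the y-coefficient -3/x has a pole at x = 0.
It is a regular singular point because x P_1(x) = p(x) = 2x - 1 and x^2 P_2(x) = q(x) = -3x are polynomials, hence analytic at x = 0.
p(0) = -1,  q(0) = 0.
Indicial equation: r(r-1) + p(0) r + q(0) = 0, i.e. r^2 + (p(0) - 1) r + q(0) = 0, i.e. r^2 - 2 r = 0.
Discriminant: (-2)^2 - 4(0) = 4, so r = (2 ± 2)/2.
Solving: r_1 = 2, r_2 = 0.

indicial: r^2 - 2 r = 0; roots r_1 = 2, r_2 = 0


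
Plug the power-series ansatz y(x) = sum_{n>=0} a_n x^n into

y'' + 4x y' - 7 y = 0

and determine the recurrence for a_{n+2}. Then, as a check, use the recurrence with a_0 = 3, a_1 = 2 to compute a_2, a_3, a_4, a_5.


Substitute y = sum_n a_n x^n.
y''(x) has coefficient (n+2)(n+1) a_{n+2} at x^n;
4 x y'(x) has coefficient 4 n a_n at x^n (shift);
-7 y(x) has coefficient -7 a_n at x^n.
Matching x^n: (n+2)(n+1) a_{n+2} + (4n - 7) a_n = 0.
Thus a_{n+2} = (-4n + 7) / ((n+1)(n+2)) * a_n.

Check with a_0 = 3, a_1 = 2 (apply the recurrence for n = 0, 1, 2, 3): a_0 = 3, a_1 = 2, a_2 = 21/2, a_3 = 1, a_4 = -7/8, a_5 = -1/4.

a_(n+2) = (-4n + 7) / ((n+1)(n+2)) * a_n; check: a_0 = 3, a_1 = 2, a_2 = 21/2, a_3 = 1, a_4 = -7/8, a_5 = -1/4


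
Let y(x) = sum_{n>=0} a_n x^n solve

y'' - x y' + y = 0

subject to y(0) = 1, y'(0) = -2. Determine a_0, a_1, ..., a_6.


Ansatz: y(x) = sum_{n>=0} a_n x^n, so y'(x) = sum_{n>=1} n a_n x^(n-1) and y''(x) = sum_{n>=2} n(n-1) a_n x^(n-2).
Substitute into P(x) y'' + Q(x) y' + R(x) y = 0 with P(x) = 1, Q(x) = -x, R(x) = 1, and match powers of x.
Initial conditions: a_0 = 1, a_1 = -2.
Setting the coefficient of each power of x to zero and solving order by order (substituting the coefficients already found):
  x^0: 2 a_2 + a_0 = 0  ->  2 a_2 = -a_0 = -1  ->  a_2 = -1/2
  x^1: 6 a_3 = 0  ->  a_3 = 0
  x^2: 12 a_4 - a_2 = 0  ->  12 a_4 = a_2 = -1/2  ->  a_4 = -1/24
  x^3: 20 a_5 - 2 a_3 = 0  ->  20 a_5 = 2 a_3 = 0  ->  a_5 = 0
  x^4: 30 a_6 - 3 a_4 = 0  ->  30 a_6 = 3 a_4 = -1/8  ->  a_6 = -1/240
Truncated series: y(x) = 1 - 2 x - (1/2) x^2 - (1/24) x^4 - (1/240) x^6 + O(x^7).

a_0 = 1; a_1 = -2; a_2 = -1/2; a_3 = 0; a_4 = -1/24; a_5 = 0; a_6 = -1/240


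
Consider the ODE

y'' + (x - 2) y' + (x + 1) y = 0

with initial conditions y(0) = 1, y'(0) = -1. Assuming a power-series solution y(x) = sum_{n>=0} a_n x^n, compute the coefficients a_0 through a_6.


Ansatz: y(x) = sum_{n>=0} a_n x^n, so y'(x) = sum_{n>=1} n a_n x^(n-1) and y''(x) = sum_{n>=2} n(n-1) a_n x^(n-2).
Substitute into P(x) y'' + Q(x) y' + R(x) y = 0 with P(x) = 1, Q(x) = x - 2, R(x) = x + 1, and match powers of x.
Initial conditions: a_0 = 1, a_1 = -1.
Setting the coefficient of each power of x to zero and solving order by order (substituting the coefficients already found):
  x^0: 2 a_2 - 2 a_1 + a_0 = 0  ->  2 a_2 = 2 a_1 - a_0 = -3  ->  a_2 = -3/2
  x^1: 6 a_3 - 4 a_2 + 2 a_1 + a_0 = 0  ->  6 a_3 = 4 a_2 - 2 a_1 - a_0 = -5  ->  a_3 = -5/6
  x^2: 12 a_4 - 6 a_3 + 3 a_2 + a_1 = 0  ->  12 a_4 = 6 a_3 - 3 a_2 - a_1 = 1/2  ->  a_4 = 1/24
  x^3: 20 a_5 - 8 a_4 + 4 a_3 + a_2 = 0  ->  20 a_5 = 8 a_4 - 4 a_3 - a_2 = 31/6  ->  a_5 = 31/120
  x^4: 30 a_6 - 10 a_5 + 5 a_4 + a_3 = 0  ->  30 a_6 = 10 a_5 - 5 a_4 - a_3 = 77/24  ->  a_6 = 77/720
Truncated series: y(x) = 1 - x - (3/2) x^2 - (5/6) x^3 + (1/24) x^4 + (31/120) x^5 + (77/720) x^6 + O(x^7).

a_0 = 1; a_1 = -1; a_2 = -3/2; a_3 = -5/6; a_4 = 1/24; a_5 = 31/120; a_6 = 77/720


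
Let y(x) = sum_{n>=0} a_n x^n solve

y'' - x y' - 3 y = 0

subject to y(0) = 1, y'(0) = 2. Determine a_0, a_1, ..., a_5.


Ansatz: y(x) = sum_{n>=0} a_n x^n, so y'(x) = sum_{n>=1} n a_n x^(n-1) and y''(x) = sum_{n>=2} n(n-1) a_n x^(n-2).
Substitute into P(x) y'' + Q(x) y' + R(x) y = 0 with P(x) = 1, Q(x) = -x, R(x) = -3, and match powers of x.
Initial conditions: a_0 = 1, a_1 = 2.
Setting the coefficient of each power of x to zero and solving order by order (substituting the coefficients already found):
  x^0: 2 a_2 - 3 a_0 = 0  ->  2 a_2 = 3 a_0 = 3  ->  a_2 = 3/2
  x^1: 6 a_3 - 4 a_1 = 0  ->  6 a_3 = 4 a_1 = 8  ->  a_3 = 4/3
  x^2: 12 a_4 - 5 a_2 = 0  ->  12 a_4 = 5 a_2 = 15/2  ->  a_4 = 5/8
  x^3: 20 a_5 - 6 a_3 = 0  ->  20 a_5 = 6 a_3 = 8  ->  a_5 = 2/5
Truncated series: y(x) = 1 + 2 x + (3/2) x^2 + (4/3) x^3 + (5/8) x^4 + (2/5) x^5 + O(x^6).

a_0 = 1; a_1 = 2; a_2 = 3/2; a_3 = 4/3; a_4 = 5/8; a_5 = 2/5


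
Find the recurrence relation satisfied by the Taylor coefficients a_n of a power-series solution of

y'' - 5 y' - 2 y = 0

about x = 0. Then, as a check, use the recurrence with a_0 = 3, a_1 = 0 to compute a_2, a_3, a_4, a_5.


Substitute y = sum_n a_n x^n.
y''(x) has coefficient (n+2)(n+1) a_{n+2} at x^n;
-5 y'(x) has coefficient -5 (n+1) a_{n+1} at x^n;
-2 y(x) has coefficient -2 a_n at x^n.
Matching x^n: (n+2)(n+1) a_{n+2} - 5 (n+1) a_{n+1} - 2 a_n = 0.
Thus a_{n+2} = [5 (n+1) a_{n+1} + 2 a_n] / ((n+1)(n+2)).

Check with a_0 = 3, a_1 = 0 (apply the recurrence for n = 0, 1, 2, 3): a_0 = 3, a_1 = 0, a_2 = 3, a_3 = 5, a_4 = 27/4, a_5 = 29/4.

a_(n+2) = [5 (n+1) a_(n+1) + 2 a_n] / ((n+1)(n+2)); check: a_0 = 3, a_1 = 0, a_2 = 3, a_3 = 5, a_4 = 27/4, a_5 = 29/4


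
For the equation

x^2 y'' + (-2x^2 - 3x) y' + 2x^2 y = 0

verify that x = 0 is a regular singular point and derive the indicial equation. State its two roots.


Divide by x^2 to reach normal form y'' + P_1(x) y' + P_2(x) y = 0 with P_1(x) = -2 - 3/x and P_2(x) = 2.
x = 0 is a singular point because the y'-coefficient -2 - 3/x has a pole at x = 0.
It is a regular singular point because x P_1(x) = p(x) = -2x - 3 and x^2 P_2(x) = q(x) = 2x^2 are polynomials, hence analytic at x = 0.
p(0) = -3,  q(0) = 0.
Indicial equation: r(r-1) + p(0) r + q(0) = 0, i.e. r^2 + (p(0) - 1) r + q(0) = 0, i.e. r^2 - 4 r = 0.
Discriminant: (-4)^2 - 4(0) = 16, so r = (4 ± 4)/2.
Solving: r_1 = 4, r_2 = 0.

indicial: r^2 - 4 r = 0; roots r_1 = 4, r_2 = 0


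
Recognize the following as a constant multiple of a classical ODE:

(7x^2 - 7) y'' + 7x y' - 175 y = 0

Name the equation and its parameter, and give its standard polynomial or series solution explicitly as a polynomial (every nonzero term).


All three coefficients share the factor -7; dividing through by -7 gives  (1 - x^2) y'' - x y' + 25 y = 0.
This matches the Chebyshev equation (1 - x^2) y'' - x y' + n^2 y = 0 (note the -x y' term, not -2x y') with n^2 = 25, so n = 5; the polynomial solution is T_5(x).
With y = sum_k a_k x^k, matching x^k gives (k+2)(k+1) a_{k+2} = (k^2 - n^2) a_k = (k - 5)(k + 5) a_k. The right side vanishes at k = 5, so the series with the parity of 5 terminates at degree 5.
Standard normalization: leading coefficient of T_n is 2^(n-1), so a_5 = 2^4 = 16. Work downward with a_k = (k+1)(k+2) a_{k+2} / ((k - 5)(k + 5)):
  a_3 = (4)(5)(16) / ((3 - 5)(3 + 5)) = 320/(-16) = -20
  a_1 = (2)(3)(-20) / ((1 - 5)(1 + 5)) = -120/(-24) = 5
Hence T_5(x) = 16 x^5 - 20 x^3 + 5 x.

T_5(x); series = 16 x^5 - 20 x^3 + 5 x


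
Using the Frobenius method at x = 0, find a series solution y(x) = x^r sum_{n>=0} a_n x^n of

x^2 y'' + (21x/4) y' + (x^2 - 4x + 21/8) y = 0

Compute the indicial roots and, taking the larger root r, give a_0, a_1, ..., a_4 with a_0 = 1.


Write in Frobenius form y'' + (p(x)/x) y' + (q(x)/x^2) y = 0:
  p(x) = 21/4,  q(x) = x^2 - 4x + 21/8.
Indicial equation: r(r-1) + (21/4) r + (21/8) = 0 -> roots r_1 = -3/4, r_2 = -7/2.
Take r = r_1 = -3/4. Let y(x) = x^r sum_{n>=0} a_n x^n with a_0 = 1.
Substitute y = x^r sum a_n x^n and match x^{r+n}. The recurrence is
  D(n) a_n - 4 a_{n-1} + 1 a_{n-2} = 0,  where D(n) = (r+n)(r+n-1) + (21/4)(r+n) + (21/8).
  a_n = [4 a_{n-1} - 1 a_{n-2}] / D(n).
Since the indicial polynomial factors as (r - r_1)(r - r_2), D(n) = (r_1 + n - r_1)(r_1 + n - r_2) = n(n + 11/4).
Evaluating step by step (a_0 = 1):
  n = 1: D(1) = 1(1 + 11/4) = 15/4; numerator = 4(1) = 4; a_1 = (4)/(15/4) = 16/15
  n = 2: D(2) = 2(2 + 11/4) = 19/2; numerator = 4(16/15) - 1(1) = 49/15; a_2 = (49/15)/(19/2) = 98/285
  n = 3: D(3) = 3(3 + 11/4) = 69/4; numerator = 4(98/285) - 1(16/15) = 88/285; a_3 = (88/285)/(69/4) = 352/19665
  n = 4: D(4) = 4(4 + 11/4) = 27; numerator = 4(352/19665) - 1(98/285) = -5354/19665; a_4 = (-5354/19665)/(27) = -5354/530955

r = -3/4; a_0 = 1; a_1 = 16/15; a_2 = 98/285; a_3 = 352/19665; a_4 = -5354/530955


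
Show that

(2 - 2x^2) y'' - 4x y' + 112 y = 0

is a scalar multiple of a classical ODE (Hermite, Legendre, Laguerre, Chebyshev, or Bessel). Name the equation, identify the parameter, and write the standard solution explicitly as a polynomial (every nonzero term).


All three coefficients share the factor 2; dividing through by 2 gives  (1 - x^2) y'' - 2x y' + 56 y = 0.
This matches the Legendre equation (1 - x^2) y'' - 2x y' + n(n+1) y = 0 (note the -2x y' term) with n(n+1) = 56, so n = 7; the polynomial solution is P_7(x).
With y = sum_k a_k x^k, matching x^k gives (k+2)(k+1) a_{k+2} = [k(k+1) - n(n+1)] a_k = (k - 7)(k + 8) a_k. The right side vanishes at k = 7, so the series with the parity of 7 terminates at degree 7.
Standard normalization (P_n(1) = 1): leading coefficient (2n)!/(2^n (n!)^2) = 87178291200/(128*25401600) = 429/16, so a_7 = 429/16. Work downward with a_k = (k+1)(k+2) a_{k+2} / ((k - 7)(k + 8)):
  a_5 = (6)(7)(429/16) / ((5 - 7)(5 + 8)) = (9009/8)/(-26) = -693/16
  a_3 = (4)(5)(-693/16) / ((3 - 7)(3 + 8)) = (-3465/4)/(-44) = 315/16
  a_1 = (2)(3)(315/16) / ((1 - 7)(1 + 8)) = (945/8)/(-54) = -35/16
Hence P_7(x) = 429 x^7/16 - 693 x^5/16 + 315 x^3/16 - 35 x/16.

P_7(x); series = 429 x^7/16 - 693 x^5/16 + 315 x^3/16 - 35 x/16


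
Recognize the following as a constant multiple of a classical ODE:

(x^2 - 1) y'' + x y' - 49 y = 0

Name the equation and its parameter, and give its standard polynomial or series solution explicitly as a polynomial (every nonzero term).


All three coefficients share the factor -1; dividing through by -1 gives  (1 - x^2) y'' - x y' + 49 y = 0.
This matches the Chebyshev equation (1 - x^2) y'' - x y' + n^2 y = 0 (note the -x y' term, not -2x y') with n^2 = 49, so n = 7; the polynomial solution is T_7(x).
With y = sum_k a_k x^k, matching x^k gives (k+2)(k+1) a_{k+2} = (k^2 - n^2) a_k = (k - 7)(k + 7) a_k. The right side vanishes at k = 7, so the series with the parity of 7 terminates at degree 7.
Standard normalization: leading coefficient of T_n is 2^(n-1), so a_7 = 2^6 = 64. Work downward with a_k = (k+1)(k+2) a_{k+2} / ((k - 7)(k + 7)):
  a_5 = (6)(7)(64) / ((5 - 7)(5 + 7)) = 2688/(-24) = -112
  a_3 = (4)(5)(-112) / ((3 - 7)(3 + 7)) = -2240/(-40) = 56
  a_1 = (2)(3)(56) / ((1 - 7)(1 + 7)) = 336/(-48) = -7
Hence T_7(x) = 64 x^7 - 112 x^5 + 56 x^3 - 7 x.

T_7(x); series = 64 x^7 - 112 x^5 + 56 x^3 - 7 x


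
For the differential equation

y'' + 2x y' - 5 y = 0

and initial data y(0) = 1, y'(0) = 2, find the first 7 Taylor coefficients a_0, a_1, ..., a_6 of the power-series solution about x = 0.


Ansatz: y(x) = sum_{n>=0} a_n x^n, so y'(x) = sum_{n>=1} n a_n x^(n-1) and y''(x) = sum_{n>=2} n(n-1) a_n x^(n-2).
Substitute into P(x) y'' + Q(x) y' + R(x) y = 0 with P(x) = 1, Q(x) = 2x, R(x) = -5, and match powers of x.
Initial conditions: a_0 = 1, a_1 = 2.
Setting the coefficient of each power of x to zero and solving order by order (substituting the coefficients already found):
  x^0: 2 a_2 - 5 a_0 = 0  ->  2 a_2 = 5 a_0 = 5  ->  a_2 = 5/2
  x^1: 6 a_3 - 3 a_1 = 0  ->  6 a_3 = 3 a_1 = 6  ->  a_3 = 1
  x^2: 12 a_4 - a_2 = 0  ->  12 a_4 = a_2 = 5/2  ->  a_4 = 5/24
  x^3: 20 a_5 + a_3 = 0  ->  20 a_5 = -a_3 = -1  ->  a_5 = -1/20
  x^4: 30 a_6 + 3 a_4 = 0  ->  30 a_6 = -3 a_4 = -5/8  ->  a_6 = -1/48
Truncated series: y(x) = 1 + 2 x + (5/2) x^2 + x^3 + (5/24) x^4 - (1/20) x^5 - (1/48) x^6 + O(x^7).

a_0 = 1; a_1 = 2; a_2 = 5/2; a_3 = 1; a_4 = 5/24; a_5 = -1/20; a_6 = -1/48


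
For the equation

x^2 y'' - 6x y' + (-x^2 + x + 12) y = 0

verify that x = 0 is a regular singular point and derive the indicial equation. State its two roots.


Divide by x^2 to reach normal form y'' + P_1(x) y' + P_2(x) y = 0 with P_1(x) = -6/x and P_2(x) = -1 + 1/x + 12/x^2.
x = 0 is a singular point because the y'-coefficient -6/x has a pole at x = 0 and the y-coefficient -1 + 1/x + 12/x^2 has a pole at x = 0.
It is a regular singular point because x P_1(x) = p(x) = -6 and x^2 P_2(x) = q(x) = -x^2 + x + 12 are polynomials, hence analytic at x = 0.
p(0) = -6,  q(0) = 12.
Indicial equation: r(r-1) + p(0) r + q(0) = 0, i.e. r^2 + (p(0) - 1) r + q(0) = 0, i.e. r^2 - 7 r + 12 = 0.
Discriminant: (-7)^2 - 4(12) = 1, so r = (7 ± 1)/2.
Solving: r_1 = 4, r_2 = 3.

indicial: r^2 - 7 r + 12 = 0; roots r_1 = 4, r_2 = 3


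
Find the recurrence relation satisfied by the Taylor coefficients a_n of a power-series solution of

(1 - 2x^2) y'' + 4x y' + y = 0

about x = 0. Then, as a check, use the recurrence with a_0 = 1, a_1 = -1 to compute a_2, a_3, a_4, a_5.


Substitute y = sum_n a_n x^n.
(1 - 2 x^2) y'' contributes (n+2)(n+1) a_{n+2} - 2 n(n-1) a_n at x^n.
4 x y'(x) contributes 4 n a_n at x^n.
y(x) contributes 1 a_n at x^n.
Matching x^n: (n+2)(n+1) a_{n+2} + (-2 n(n-1) + 4 n + 1) a_n = 0.
Thus a_{n+2} = (2 n(n-1) - 4 n - 1) / ((n+1)(n+2)) * a_n.

Check with a_0 = 1, a_1 = -1 (apply the recurrence for n = 0, 1, 2, 3): a_0 = 1, a_1 = -1, a_2 = -1/2, a_3 = 5/6, a_4 = 5/24, a_5 = -1/24.

a_(n+2) = (2 n(n-1) - 4 n - 1) / ((n+1)(n+2)) * a_n; check: a_0 = 1, a_1 = -1, a_2 = -1/2, a_3 = 5/6, a_4 = 5/24, a_5 = -1/24


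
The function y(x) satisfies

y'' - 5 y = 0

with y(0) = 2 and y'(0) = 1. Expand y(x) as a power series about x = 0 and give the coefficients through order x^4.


Ansatz: y(x) = sum_{n>=0} a_n x^n, so y'(x) = sum_{n>=1} n a_n x^(n-1) and y''(x) = sum_{n>=2} n(n-1) a_n x^(n-2).
Substitute into P(x) y'' + Q(x) y' + R(x) y = 0 with P(x) = 1, Q(x) = 0, R(x) = -5, and match powers of x.
Initial conditions: a_0 = 2, a_1 = 1.
Setting the coefficient of each power of x to zero and solving order by order (substituting the coefficients already found):
  x^0: 2 a_2 - 5 a_0 = 0  ->  2 a_2 = 5 a_0 = 10  ->  a_2 = 5
  x^1: 6 a_3 - 5 a_1 = 0  ->  6 a_3 = 5 a_1 = 5  ->  a_3 = 5/6
  x^2: 12 a_4 - 5 a_2 = 0  ->  12 a_4 = 5 a_2 = 25  ->  a_4 = 25/12
Truncated series: y(x) = 2 + x + 5 x^2 + (5/6) x^3 + (25/12) x^4 + O(x^5).

a_0 = 2; a_1 = 1; a_2 = 5; a_3 = 5/6; a_4 = 25/12


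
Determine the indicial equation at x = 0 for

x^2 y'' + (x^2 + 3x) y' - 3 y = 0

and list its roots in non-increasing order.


Divide by x^2 to reach normal form y'' + P_1(x) y' + P_2(x) y = 0 with P_1(x) = 1 + 3/x and P_2(x) = -3/x^2.
x = 0 is a singular point because the y'-coefficient 1 + 3/x has a pole at x = 0 and the y-coefficient -3/x^2 has a pole at x = 0.
It is a regular singular point because x P_1(x) = p(x) = x + 3 and x^2 P_2(x) = q(x) = -3 are polynomials, hence analytic at x = 0.
p(0) = 3,  q(0) = -3.
Indicial equation: r(r-1) + p(0) r + q(0) = 0, i.e. r^2 + (p(0) - 1) r + q(0) = 0, i.e. r^2 + 2 r - 3 = 0.
Discriminant: (2)^2 - 4(-3) = 16, so r = (-2 ± 4)/2.
Solving: r_1 = 1, r_2 = -3.

indicial: r^2 + 2 r - 3 = 0; roots r_1 = 1, r_2 = -3


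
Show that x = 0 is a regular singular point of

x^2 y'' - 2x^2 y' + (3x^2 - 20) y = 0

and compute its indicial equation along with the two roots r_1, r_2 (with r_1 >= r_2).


Divide by x^2 to reach normal form y'' + P_1(x) y' + P_2(x) y = 0 with P_1(x) = -2 and P_2(x) = 3 - 20/x^2.
x = 0 is a singular point because the y-coefficient 3 - 20/x^2 has a pole at x = 0.
It is a regular singular point because x P_1(x) = p(x) = -2x and x^2 P_2(x) = q(x) = 3x^2 - 20 are polynomials, hence analytic at x = 0.
p(0) = 0,  q(0) = -20.
Indicial equation: r(r-1) + p(0) r + q(0) = 0, i.e. r^2 + (p(0) - 1) r + q(0) = 0, i.e. r^2 - 1 r - 20 = 0.
Discriminant: (-1)^2 - 4(-20) = 81, so r = (1 ± 9)/2.
Solving: r_1 = 5, r_2 = -4.

indicial: r^2 - 1 r - 20 = 0; roots r_1 = 5, r_2 = -4


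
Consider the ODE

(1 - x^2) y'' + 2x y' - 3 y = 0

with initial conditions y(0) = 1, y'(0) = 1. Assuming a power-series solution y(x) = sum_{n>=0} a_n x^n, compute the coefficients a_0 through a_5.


Ansatz: y(x) = sum_{n>=0} a_n x^n, so y'(x) = sum_{n>=1} n a_n x^(n-1) and y''(x) = sum_{n>=2} n(n-1) a_n x^(n-2).
Substitute into P(x) y'' + Q(x) y' + R(x) y = 0 with P(x) = 1 - x^2, Q(x) = 2x, R(x) = -3, and match powers of x.
Initial conditions: a_0 = 1, a_1 = 1.
Setting the coefficient of each power of x to zero and solving order by order (substituting the coefficients already found):
  x^0: 2 a_2 - 3 a_0 = 0  ->  2 a_2 = 3 a_0 = 3  ->  a_2 = 3/2
  x^1: 6 a_3 - a_1 = 0  ->  6 a_3 = a_1 = 1  ->  a_3 = 1/6
  x^2: 12 a_4 - a_2 = 0  ->  12 a_4 = a_2 = 3/2  ->  a_4 = 1/8
  x^3: 20 a_5 - 3 a_3 = 0  ->  20 a_5 = 3 a_3 = 1/2  ->  a_5 = 1/40
Truncated series: y(x) = 1 + x + (3/2) x^2 + (1/6) x^3 + (1/8) x^4 + (1/40) x^5 + O(x^6).

a_0 = 1; a_1 = 1; a_2 = 3/2; a_3 = 1/6; a_4 = 1/8; a_5 = 1/40


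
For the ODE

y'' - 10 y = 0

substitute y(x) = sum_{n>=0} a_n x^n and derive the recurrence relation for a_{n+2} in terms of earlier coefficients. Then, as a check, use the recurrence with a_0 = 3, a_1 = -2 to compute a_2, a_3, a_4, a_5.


Substitute y = sum_n a_n x^n into y'' + (const) y = 0.
y''(x) = sum_{n>=0} (n+2)(n+1) a_{n+2} x^n.
The ODE becomes sum_n [(n+2)(n+1) a_{n+2} - 10 a_n] x^n = 0.
Setting each coefficient to zero gives the recurrence:
  (n+2)(n+1) a_{n+2} - 10 a_n = 0,
  a_{n+2} = 10 / ((n+1)(n+2)) a_n.

Check with a_0 = 3, a_1 = -2 (apply the recurrence for n = 0, 1, 2, 3): a_0 = 3, a_1 = -2, a_2 = 15, a_3 = -10/3, a_4 = 25/2, a_5 = -5/3.

a_{n+2} = 10/((n+1)(n+2)) * a_n; check: a_0 = 3, a_1 = -2, a_2 = 15, a_3 = -10/3, a_4 = 25/2, a_5 = -5/3
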